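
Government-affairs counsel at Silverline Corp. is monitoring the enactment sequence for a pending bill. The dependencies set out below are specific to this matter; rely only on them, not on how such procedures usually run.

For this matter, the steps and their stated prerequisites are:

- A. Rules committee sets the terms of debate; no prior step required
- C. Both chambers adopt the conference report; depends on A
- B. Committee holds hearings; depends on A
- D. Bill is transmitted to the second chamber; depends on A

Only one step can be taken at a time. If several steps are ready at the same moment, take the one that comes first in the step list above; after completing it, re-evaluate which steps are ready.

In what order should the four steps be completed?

A → C → B → D

A has no prerequisites → A first.
Ready: C, B and D. C is listed earlier → C.
Now B and D have their prerequisites met. B is listed earlier, so B next.
D needed A, now all done → D.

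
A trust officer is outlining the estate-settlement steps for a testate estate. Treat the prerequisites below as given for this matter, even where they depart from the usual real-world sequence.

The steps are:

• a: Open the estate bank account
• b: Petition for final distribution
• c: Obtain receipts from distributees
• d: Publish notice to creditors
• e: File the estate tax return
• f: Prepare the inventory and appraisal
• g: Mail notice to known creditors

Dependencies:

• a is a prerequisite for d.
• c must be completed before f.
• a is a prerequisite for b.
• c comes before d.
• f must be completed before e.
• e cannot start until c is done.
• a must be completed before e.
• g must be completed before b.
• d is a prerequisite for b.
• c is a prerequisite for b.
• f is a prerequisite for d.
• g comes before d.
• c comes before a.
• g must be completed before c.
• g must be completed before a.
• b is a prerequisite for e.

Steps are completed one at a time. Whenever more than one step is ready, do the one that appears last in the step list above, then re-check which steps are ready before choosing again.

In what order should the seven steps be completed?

g, c, f, a, d, b, e

g is the only step with nothing outstanding, so it goes first.
That leaves c as the only ready step → c.
Ready: f and a. f is listed later → f.
a needed g and c, now all done → a.
Next only d has its prerequisites met → d.
Next only b has its prerequisites met → b.
e needed f, c, b and a, now all done → e.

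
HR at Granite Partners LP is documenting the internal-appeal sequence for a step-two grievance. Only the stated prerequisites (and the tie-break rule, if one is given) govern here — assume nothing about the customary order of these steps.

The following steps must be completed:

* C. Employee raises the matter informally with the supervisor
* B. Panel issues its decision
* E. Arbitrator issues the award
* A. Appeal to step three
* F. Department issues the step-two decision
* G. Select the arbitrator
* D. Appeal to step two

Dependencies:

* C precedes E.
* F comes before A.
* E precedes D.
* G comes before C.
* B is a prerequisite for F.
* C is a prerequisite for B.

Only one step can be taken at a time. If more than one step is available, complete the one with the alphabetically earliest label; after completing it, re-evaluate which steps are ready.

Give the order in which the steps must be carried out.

G has no prerequisites → G first.
Next only C has its prerequisites met → C.
B and E are both available; B has the earlier label → B.
F now also ready, so the ready set is {E, F}; E has the earlier label → E.
D now also ready, so the ready set is {D, F}; D has the earlier label → D.
That leaves F as the only ready step → F.
That leaves A as the only ready step → A.

G C B E D F A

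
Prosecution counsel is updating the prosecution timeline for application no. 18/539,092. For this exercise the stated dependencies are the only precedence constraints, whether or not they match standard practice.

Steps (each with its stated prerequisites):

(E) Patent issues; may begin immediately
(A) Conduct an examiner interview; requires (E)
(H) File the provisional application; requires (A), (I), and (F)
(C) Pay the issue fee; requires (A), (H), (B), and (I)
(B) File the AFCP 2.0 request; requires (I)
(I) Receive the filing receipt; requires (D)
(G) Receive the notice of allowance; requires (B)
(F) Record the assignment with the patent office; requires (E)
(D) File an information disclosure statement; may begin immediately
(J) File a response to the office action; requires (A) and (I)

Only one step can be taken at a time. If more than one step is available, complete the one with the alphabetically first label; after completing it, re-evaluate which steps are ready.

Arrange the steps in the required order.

(D) → (E) → (A) → (F) → (I) → (B) → (G) → (H) → (C) → (J)

(D) and (E) have no prerequisites; (D) has the earlier label, so (D) is first.
(I) now also ready, so the ready set is {(E), (I)}; (E) has the earlier label → (E).
(A) and (F) now also ready, so the ready set is {(A), (F), (I)}; (A) has the earlier label → (A).
(F) and (I) are both available; (F) has the earlier label → (F).
Next only (I) has its prerequisites met → (I).
Ready: (B), (H) and (J). (B) has the earlier label → (B).
(G) now also ready, so the ready set is {(G), (H), (J)}; (G) has the earlier label → (G).
Ready: (H) and (J). (H) has the earlier label → (H).
(C) now also ready, so the ready set is {(C), (J)}; (C) has the earlier label → (C).
(J) needed (A) and (I), now all done → (J).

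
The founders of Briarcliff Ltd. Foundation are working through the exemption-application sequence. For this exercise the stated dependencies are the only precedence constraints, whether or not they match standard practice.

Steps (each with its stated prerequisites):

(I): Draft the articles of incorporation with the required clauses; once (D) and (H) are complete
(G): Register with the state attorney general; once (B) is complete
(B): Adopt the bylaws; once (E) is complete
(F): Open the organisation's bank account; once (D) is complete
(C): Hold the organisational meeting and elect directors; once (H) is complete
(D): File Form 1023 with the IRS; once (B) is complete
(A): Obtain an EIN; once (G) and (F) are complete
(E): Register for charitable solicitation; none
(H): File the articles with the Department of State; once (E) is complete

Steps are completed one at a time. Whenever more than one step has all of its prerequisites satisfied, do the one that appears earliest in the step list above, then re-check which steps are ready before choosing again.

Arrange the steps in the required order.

(E), (B), (G), (D), (F), (A), (H), (I), (C)

(E) has no prerequisites → (E) first.
Now (B) and (H) have their prerequisites met. (B) is listed earlier, so (B) next.
(G) and (D) now also ready, so the ready set is {(G), (D), (H)}; (G) is listed earlier → (G).
Ready: (D) and (H). (D) is listed earlier → (D).
(F) now also ready, so the ready set is {(F), (H)}; (F) is listed earlier → (F).
(A) now also ready, so the ready set is {(A), (H)}; (A) is listed earlier → (A).
(H) is the only step now ready → (H).
Ready: (I) and (C). (I) is listed earlier → (I).
Next only (C) has its prerequisites met → (C).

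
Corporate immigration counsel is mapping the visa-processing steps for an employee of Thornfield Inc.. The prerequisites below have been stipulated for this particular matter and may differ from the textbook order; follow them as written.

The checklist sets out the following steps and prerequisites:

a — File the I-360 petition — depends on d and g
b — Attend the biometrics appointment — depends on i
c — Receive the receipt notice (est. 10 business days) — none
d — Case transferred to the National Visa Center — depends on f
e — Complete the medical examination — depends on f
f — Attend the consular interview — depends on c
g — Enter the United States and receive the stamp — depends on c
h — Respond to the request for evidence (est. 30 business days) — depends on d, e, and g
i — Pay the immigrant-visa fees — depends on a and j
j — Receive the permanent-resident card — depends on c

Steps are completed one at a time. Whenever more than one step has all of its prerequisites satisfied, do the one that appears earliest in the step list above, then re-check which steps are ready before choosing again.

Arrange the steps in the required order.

c is the only step with nothing outstanding, so it goes first.
f, g and j are all available; f is listed earlier → f.
d, e, g and j are all available; d is listed earlier → d.
Now e, g and j have their prerequisites met. e is listed earlier, so e next.
Now g and j have their prerequisites met. g is listed earlier, so g next.
Now a, h and j have their prerequisites met. a is listed earlier, so a next.
Now h and j have their prerequisites met. h is listed earlier, so h next.
j needed c, now all done → j.
i needed a and j, now all done → i.
b needed i, now all done → b.

c, f, d, e, g, a, h, j, i, b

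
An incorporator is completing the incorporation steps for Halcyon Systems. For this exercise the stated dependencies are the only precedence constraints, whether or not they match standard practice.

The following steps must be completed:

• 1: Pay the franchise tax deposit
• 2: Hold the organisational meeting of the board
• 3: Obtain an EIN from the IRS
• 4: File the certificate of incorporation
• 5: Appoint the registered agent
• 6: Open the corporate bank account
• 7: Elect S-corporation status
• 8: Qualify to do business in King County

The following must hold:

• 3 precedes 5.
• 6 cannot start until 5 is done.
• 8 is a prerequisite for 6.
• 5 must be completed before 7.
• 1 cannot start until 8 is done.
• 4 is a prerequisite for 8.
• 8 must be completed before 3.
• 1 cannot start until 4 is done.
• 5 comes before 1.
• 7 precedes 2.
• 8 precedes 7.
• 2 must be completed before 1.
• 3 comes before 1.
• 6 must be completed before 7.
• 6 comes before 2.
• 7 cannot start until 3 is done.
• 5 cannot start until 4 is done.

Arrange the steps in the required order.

4, 8, 3, 5, 6, 7, 2, 1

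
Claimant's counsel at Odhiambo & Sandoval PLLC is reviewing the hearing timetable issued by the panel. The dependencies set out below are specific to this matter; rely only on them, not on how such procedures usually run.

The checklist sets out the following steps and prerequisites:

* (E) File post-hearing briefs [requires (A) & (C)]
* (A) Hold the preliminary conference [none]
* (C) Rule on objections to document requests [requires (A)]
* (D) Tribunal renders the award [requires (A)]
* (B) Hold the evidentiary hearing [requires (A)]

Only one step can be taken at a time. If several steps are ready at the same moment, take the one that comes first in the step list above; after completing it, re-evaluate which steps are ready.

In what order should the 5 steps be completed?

(A) is the only step with nothing outstanding, so it goes first.
Now (C), (D) and (B) have their prerequisites met. (C) is listed earlier, so (C) next.
Now (E), (D) and (B) have their prerequisites met. (E) is listed earlier, so (E) next.
Now (D) and (B) have their prerequisites met. (D) is listed earlier, so (D) next.
(B) needed (A), now all done → (B).

(A) → (C) → (E) → (D) → (B)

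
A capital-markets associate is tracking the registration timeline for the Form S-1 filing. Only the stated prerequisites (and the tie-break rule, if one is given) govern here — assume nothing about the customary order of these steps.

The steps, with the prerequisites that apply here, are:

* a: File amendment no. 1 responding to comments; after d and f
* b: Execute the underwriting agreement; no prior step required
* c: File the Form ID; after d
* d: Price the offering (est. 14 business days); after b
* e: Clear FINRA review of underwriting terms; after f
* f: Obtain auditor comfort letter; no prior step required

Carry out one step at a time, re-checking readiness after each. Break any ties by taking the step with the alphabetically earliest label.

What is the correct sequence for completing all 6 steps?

b d c f a e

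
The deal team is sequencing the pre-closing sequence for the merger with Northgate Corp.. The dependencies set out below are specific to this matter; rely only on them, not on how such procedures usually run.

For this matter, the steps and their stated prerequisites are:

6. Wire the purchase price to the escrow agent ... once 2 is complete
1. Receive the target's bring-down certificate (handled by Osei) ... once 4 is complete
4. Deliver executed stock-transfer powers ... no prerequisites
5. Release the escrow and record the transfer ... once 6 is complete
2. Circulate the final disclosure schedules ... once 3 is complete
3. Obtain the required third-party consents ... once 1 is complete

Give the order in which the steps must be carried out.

4 → 1 → 3 → 2 → 6 → 5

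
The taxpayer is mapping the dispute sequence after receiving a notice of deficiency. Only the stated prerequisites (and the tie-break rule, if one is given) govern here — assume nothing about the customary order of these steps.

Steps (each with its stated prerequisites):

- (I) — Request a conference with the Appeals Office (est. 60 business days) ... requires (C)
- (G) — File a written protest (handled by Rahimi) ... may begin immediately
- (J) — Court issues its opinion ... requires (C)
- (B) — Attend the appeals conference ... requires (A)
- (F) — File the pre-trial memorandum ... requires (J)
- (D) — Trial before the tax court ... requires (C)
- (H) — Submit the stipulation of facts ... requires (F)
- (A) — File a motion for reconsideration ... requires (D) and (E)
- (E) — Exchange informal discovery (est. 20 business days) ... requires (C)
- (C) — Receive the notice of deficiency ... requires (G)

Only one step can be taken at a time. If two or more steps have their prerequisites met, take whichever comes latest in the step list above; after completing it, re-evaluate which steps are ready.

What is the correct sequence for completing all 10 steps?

(G) (C) (E) (D) (A) (B) (J) (F) (H) (I)

Only (G) has no prerequisites, so it is first.
(C) needed (G), now all done → (C).
(E), (D), (J) and (I) are all available; (E) is listed later → (E).
(D), (J) and (I) are all available; (D) is listed later → (D).
Ready: (A), (J) and (I). (A) is listed later → (A).
(B) now also ready, so the ready set is {(B), (J), (I)}; (B) is listed later → (B).
(J) and (I) are both available; (J) is listed later → (J).
Ready: (F) and (I). (F) is listed later → (F).
Now (H) and (I) have their prerequisites met. (H) is listed later, so (H) next.
That leaves (I) as the only ready step → (I).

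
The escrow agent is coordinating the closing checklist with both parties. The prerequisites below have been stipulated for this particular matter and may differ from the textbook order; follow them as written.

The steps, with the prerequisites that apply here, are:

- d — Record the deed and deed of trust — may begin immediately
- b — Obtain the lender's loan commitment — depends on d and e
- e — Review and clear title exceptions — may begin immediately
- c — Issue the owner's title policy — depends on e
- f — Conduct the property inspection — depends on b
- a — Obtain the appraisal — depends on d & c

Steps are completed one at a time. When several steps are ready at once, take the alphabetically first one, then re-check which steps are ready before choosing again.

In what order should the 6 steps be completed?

Nothing is required for d and e. d has the earlier label → d first.
Next only e has its prerequisites met → e.
Ready: b and c. b has the earlier label → b.
c and f are both available; c has the earlier label → c.
Ready: a and f. a has the earlier label → a.
f is the only step now ready → f.

d, e, b, c, a, f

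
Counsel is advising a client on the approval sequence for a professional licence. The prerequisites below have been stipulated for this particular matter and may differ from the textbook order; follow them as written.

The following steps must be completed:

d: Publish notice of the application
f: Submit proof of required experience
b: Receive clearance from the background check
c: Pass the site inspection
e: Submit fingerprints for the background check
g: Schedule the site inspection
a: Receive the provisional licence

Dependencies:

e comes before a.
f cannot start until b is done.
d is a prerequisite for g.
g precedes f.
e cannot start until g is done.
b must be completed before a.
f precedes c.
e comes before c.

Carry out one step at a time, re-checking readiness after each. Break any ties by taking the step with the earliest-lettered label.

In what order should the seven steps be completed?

b, d, g, e, a, f, c

Nothing is required for b and d. b has the earlier label → b first.
d is the only step now ready → d.
That leaves g as the only ready step → g.
Now e and f have their prerequisites met. e has the earlier label, so e next.
Now a and f have their prerequisites met. a has the earlier label, so a next.
f needed b and g, now all done → f.
c needed e and f, now all done → c.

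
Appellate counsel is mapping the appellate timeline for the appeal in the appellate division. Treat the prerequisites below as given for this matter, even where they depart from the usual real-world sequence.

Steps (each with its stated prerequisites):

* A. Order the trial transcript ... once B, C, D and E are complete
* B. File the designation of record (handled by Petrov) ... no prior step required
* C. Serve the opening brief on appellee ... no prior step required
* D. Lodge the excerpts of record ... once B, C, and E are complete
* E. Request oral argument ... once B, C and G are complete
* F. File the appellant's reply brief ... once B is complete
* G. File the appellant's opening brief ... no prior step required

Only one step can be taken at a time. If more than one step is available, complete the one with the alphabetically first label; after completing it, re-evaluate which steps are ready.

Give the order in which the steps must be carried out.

B, C and G have no prerequisites; B has the earlier label, so B is first.
F now also ready, so the ready set is {C, F, G}; C has the earlier label → C.
Now F and G have their prerequisites met. F has the earlier label, so F next.
Next only G has its prerequisites met → G.
E needed B, C and G, now all done → E.
Next only D has its prerequisites met → D.
A is the only step now ready → A.

B C F G E D A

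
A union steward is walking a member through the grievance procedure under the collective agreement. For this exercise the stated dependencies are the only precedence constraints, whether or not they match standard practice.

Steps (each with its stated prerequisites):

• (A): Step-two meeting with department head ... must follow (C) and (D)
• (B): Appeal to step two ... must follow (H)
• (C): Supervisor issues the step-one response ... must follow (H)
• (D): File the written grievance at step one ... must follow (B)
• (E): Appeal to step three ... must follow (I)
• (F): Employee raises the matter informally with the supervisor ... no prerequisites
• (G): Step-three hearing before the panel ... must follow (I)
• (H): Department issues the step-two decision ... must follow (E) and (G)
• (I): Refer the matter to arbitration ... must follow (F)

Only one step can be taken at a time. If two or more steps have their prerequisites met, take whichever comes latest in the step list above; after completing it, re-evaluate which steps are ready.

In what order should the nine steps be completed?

(F) is the only step with nothing outstanding, so it goes first.
Next only (I) has its prerequisites met → (I).
Now (G) and (E) have their prerequisites met. (G) is listed later, so (G) next.
(E) needed (I), now all done → (E).
(H) needed (G) and (E), now all done → (H).
(C) and (B) are both available; (C) is listed later → (C).
Next only (B) has its prerequisites met → (B).
That leaves (D) as the only ready step → (D).
Next only (A) has its prerequisites met → (A).

(F) → (I) → (G) → (E) → (H) → (C) → (B) → (D) → (A)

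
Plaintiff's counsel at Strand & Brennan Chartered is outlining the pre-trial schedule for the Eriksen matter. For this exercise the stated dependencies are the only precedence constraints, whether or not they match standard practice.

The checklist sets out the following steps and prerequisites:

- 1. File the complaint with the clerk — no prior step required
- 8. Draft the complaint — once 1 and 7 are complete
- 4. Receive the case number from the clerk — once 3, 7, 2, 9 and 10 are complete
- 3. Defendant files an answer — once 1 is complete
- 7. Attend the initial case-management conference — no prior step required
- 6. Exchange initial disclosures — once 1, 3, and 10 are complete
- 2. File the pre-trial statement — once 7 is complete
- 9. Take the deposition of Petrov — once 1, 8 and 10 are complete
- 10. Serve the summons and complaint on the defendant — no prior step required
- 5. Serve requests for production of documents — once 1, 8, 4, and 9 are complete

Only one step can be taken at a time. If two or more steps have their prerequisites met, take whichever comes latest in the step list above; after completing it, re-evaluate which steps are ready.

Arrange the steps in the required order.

10, 7 and 1 have no prerequisites; 10 is listed later, so 10 is first.
Ready: 7 and 1. 7 is listed later → 7.
2 now also ready, so the ready set is {2, 1}; 2 is listed later → 2.
That leaves 1 as the only ready step → 1.
3 and 8 are both available; 3 is listed later → 3.
6 and 8 are both available; 6 is listed later → 6.
8 is the only step now ready → 8.
9 needed 10, 8 and 1, now all done → 9.
Next only 4 has its prerequisites met → 4.
5 needed 9, 4, 8 and 1, now all done → 5.

10 → 7 → 2 → 1 → 3 → 6 → 8 → 9 → 4 → 5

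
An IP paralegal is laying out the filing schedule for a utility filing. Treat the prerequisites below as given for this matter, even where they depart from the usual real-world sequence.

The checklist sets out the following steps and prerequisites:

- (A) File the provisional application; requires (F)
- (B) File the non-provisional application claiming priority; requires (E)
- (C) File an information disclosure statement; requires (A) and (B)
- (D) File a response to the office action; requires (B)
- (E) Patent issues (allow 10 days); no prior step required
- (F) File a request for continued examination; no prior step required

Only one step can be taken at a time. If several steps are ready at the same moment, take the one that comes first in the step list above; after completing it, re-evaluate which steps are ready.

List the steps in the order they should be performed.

Nothing is required for (E) and (F). (E) is listed earlier → (E) first.
(B) and (F) are both available; (B) is listed earlier → (B).
Now (D) and (F) have their prerequisites met. (D) is listed earlier, so (D) next.
Next only (F) has its prerequisites met → (F).
Next only (A) has its prerequisites met → (A).
Next only (C) has its prerequisites met → (C).

(E) (B) (D) (F) (A) (C)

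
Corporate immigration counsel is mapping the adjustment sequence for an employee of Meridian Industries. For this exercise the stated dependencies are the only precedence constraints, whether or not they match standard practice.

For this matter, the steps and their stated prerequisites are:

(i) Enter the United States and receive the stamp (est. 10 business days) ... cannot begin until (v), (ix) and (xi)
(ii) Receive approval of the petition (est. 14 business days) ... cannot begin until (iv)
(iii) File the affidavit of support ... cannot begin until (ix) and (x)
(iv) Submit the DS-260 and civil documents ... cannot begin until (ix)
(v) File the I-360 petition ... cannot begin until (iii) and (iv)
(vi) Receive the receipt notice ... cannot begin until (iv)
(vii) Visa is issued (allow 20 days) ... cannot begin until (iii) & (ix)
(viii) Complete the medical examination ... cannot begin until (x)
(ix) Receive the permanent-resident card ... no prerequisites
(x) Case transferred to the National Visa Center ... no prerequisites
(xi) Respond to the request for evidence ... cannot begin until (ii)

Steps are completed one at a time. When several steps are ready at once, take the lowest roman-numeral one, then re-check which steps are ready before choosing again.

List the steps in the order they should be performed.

(ix) and (x) have no prerequisites; (ix) has the earlier label, so (ix) is first.
Ready: (iv) and (x). (iv) has the earlier label → (iv).
(ii) and (vi) now also ready, so the ready set is {(ii), (vi), (x)}; (ii) has the earlier label → (ii).
(xi) now also ready, so the ready set is {(vi), (x), (xi)}; (vi) has the earlier label → (vi).
Now (x) and (xi) have their prerequisites met. (x) has the earlier label, so (x) next.
(iii) and (viii) now also ready, so the ready set is {(iii), (viii), (xi)}; (iii) has the earlier label → (iii).
(v) and (vii) now also ready, so the ready set is {(v), (vii), (viii), (xi)}; (v) has the earlier label → (v).
Now (vii), (viii) and (xi) have their prerequisites met. (vii) has the earlier label, so (vii) next.
Ready: (viii) and (xi). (viii) has the earlier label → (viii).
(xi) needed (ii), now all done → (xi).
That leaves (i) as the only ready step → (i).

(ix), (iv), (ii), (vi), (x), (iii), (v), (vii), (viii), (xi), (i)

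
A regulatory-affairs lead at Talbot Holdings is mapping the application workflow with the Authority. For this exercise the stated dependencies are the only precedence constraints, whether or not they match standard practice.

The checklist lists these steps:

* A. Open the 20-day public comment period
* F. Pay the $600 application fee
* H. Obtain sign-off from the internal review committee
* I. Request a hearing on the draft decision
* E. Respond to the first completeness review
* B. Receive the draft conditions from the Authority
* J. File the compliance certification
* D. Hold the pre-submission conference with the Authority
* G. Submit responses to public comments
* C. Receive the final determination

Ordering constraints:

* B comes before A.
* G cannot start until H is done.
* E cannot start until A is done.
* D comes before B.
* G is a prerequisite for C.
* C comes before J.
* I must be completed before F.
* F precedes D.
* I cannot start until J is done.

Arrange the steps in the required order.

H G C J I F D B A E

H is the only step with nothing outstanding, so it goes first.
G needed H, now all done → G.
C is the only step now ready → C.
J needed C, now all done → J.
Next only I has its prerequisites met → I.
F is the only step now ready → F.
D needed F, now all done → D.
B is the only step now ready → B.
Next only A has its prerequisites met → A.
E needed A, now all done → E.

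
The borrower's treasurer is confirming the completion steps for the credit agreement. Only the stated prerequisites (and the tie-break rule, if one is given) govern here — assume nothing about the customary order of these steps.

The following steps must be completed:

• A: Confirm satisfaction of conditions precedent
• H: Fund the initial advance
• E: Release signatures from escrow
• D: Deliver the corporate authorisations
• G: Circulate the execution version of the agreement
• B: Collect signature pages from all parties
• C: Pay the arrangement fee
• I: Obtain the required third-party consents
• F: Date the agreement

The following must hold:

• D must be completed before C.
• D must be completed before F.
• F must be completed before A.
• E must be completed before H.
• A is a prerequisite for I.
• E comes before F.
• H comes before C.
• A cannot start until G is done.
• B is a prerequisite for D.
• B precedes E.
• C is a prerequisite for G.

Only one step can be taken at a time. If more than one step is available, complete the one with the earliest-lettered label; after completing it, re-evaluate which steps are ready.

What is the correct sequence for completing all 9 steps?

B, D, E, F, H, C, G, A, I

B has no prerequisites → B first.
Ready: D and E. D has the earlier label → D.
E needed B, now all done → E.
Now F and H have their prerequisites met. F has the earlier label, so F next.
H needed E, now all done → H.
C is the only step now ready → C.
G needed C, now all done → G.
A needed F and G, now all done → A.
That leaves I as the only ready step → I.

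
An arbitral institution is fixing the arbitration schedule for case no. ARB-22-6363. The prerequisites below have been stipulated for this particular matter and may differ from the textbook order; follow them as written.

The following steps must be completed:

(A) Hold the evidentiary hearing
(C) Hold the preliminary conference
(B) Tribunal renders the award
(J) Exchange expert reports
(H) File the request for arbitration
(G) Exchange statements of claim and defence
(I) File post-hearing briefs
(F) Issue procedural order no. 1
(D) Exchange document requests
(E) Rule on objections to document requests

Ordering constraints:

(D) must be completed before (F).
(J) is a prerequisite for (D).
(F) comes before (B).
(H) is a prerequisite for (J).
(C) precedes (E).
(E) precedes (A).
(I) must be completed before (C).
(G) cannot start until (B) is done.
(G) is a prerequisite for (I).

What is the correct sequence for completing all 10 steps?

(H) → (J) → (D) → (F) → (B) → (G) → (I) → (C) → (E) → (A)

Only (H) has no prerequisites, so it is first.
(J) is the only step now ready → (J).
(D) needed (J), now all done → (D).
Next only (F) has its prerequisites met → (F).
(B) is the only step now ready → (B).
(G) needed (B), now all done → (G).
That leaves (I) as the only ready step → (I).
(C) needed (I), now all done → (C).
(E) needed (C), now all done → (E).
That leaves (A) as the only ready step → (A).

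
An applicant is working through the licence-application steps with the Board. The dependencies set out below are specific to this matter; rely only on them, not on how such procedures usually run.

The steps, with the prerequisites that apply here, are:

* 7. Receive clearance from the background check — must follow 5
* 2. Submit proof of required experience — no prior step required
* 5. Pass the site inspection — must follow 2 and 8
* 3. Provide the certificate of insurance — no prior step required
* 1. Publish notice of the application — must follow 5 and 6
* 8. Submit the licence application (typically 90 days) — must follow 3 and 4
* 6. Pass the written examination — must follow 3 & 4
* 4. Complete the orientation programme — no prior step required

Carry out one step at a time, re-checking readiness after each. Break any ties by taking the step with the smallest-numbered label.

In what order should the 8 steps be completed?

2 → 3 → 4 → 6 → 8 → 5 → 1 → 7

Nothing is required for 2, 3 and 4. 2 has the earlier label → 2 first.
3 and 4 are both available; 3 has the earlier label → 3.
That leaves 4 as the only ready step → 4.
Ready: 6 and 8. 6 has the earlier label → 6.
8 needed 3 and 4, now all done → 8.
5 is the only step now ready → 5.
Ready: 1 and 7. 1 has the earlier label → 1.
7 needed 5, now all done → 7.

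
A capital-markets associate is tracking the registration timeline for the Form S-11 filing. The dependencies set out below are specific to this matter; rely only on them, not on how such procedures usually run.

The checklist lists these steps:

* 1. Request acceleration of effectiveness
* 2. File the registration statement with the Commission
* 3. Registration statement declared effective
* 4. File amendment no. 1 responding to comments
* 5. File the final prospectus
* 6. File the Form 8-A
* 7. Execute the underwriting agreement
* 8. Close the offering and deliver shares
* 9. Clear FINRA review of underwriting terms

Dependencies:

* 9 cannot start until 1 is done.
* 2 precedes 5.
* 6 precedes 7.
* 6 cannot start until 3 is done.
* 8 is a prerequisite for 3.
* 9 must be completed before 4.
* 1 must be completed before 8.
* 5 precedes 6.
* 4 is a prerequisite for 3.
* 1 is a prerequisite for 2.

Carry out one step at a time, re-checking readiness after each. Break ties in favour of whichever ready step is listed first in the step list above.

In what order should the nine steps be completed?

1, 2, 5, 8, 9, 4, 3, 6, 7

1 has no prerequisites → 1 first.
Ready: 2, 8 and 9. 2 is listed earlier → 2.
5 now also ready, so the ready set is {5, 8, 9}; 5 is listed earlier → 5.
8 and 9 are both available; 8 is listed earlier → 8.
9 is the only step now ready → 9.
4 is the only step now ready → 4.
Next only 3 has its prerequisites met → 3.
Next only 6 has its prerequisites met → 6.
7 needed 6, now all done → 7.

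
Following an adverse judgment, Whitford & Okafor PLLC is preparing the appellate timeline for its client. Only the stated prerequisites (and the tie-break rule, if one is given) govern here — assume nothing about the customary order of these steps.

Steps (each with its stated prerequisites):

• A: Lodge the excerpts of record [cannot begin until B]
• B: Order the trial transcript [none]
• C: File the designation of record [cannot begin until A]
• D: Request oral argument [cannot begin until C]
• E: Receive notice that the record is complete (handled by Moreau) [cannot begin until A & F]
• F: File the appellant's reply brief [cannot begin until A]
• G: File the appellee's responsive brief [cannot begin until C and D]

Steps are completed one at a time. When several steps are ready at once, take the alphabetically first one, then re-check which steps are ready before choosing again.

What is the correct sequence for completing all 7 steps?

B A C D F E G

Only B has no prerequisites, so it is first.
A needed B, now all done → A.
Now C and F have their prerequisites met. C has the earlier label, so C next.
Now D and F have their prerequisites met. D has the earlier label, so D next.
Ready: F and G. F has the earlier label → F.
E now also ready, so the ready set is {E, G}; E has the earlier label → E.
That leaves G as the only ready step → G.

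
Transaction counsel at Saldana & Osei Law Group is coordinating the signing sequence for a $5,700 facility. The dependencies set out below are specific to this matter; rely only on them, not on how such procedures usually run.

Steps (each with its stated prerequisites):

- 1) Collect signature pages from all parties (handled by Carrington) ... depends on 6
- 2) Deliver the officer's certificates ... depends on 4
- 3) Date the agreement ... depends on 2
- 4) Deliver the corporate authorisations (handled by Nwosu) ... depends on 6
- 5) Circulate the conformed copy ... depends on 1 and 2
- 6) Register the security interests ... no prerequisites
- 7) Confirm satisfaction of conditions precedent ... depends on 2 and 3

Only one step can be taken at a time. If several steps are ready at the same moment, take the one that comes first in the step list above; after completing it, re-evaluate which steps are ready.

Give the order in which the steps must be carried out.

6 → 1 → 4 → 2 → 3 → 5 → 7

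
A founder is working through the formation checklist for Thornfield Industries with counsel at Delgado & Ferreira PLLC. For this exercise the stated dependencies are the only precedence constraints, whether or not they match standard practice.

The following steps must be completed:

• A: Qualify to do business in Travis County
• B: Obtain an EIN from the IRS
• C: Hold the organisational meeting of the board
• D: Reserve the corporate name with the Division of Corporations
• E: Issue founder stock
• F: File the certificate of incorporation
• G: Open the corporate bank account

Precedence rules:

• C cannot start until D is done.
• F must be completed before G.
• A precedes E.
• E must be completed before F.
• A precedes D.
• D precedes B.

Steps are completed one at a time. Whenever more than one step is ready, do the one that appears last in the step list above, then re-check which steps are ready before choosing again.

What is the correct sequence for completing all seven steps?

A has no prerequisites → A first.
Now E and D have their prerequisites met. E is listed later, so E next.
F and D are both available; F is listed later → F.
Ready: G and D. G is listed later → G.
D needed A, now all done → D.
C and B are both available; C is listed later → C.
Next only B has its prerequisites met → B.

A, E, F, G, D, C, B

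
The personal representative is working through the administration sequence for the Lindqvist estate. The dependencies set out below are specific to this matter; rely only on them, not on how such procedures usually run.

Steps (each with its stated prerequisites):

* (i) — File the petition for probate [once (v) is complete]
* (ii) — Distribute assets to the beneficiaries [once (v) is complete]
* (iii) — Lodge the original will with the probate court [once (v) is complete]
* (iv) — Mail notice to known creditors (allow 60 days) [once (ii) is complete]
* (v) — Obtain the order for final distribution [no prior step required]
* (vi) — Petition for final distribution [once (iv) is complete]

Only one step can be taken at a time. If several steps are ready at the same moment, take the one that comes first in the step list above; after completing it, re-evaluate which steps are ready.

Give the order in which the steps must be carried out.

(v) has no prerequisites → (v) first.
(i), (ii) and (iii) are all available; (i) is listed earlier → (i).
Now (ii) and (iii) have their prerequisites met. (ii) is listed earlier, so (ii) next.
(iv) now also ready, so the ready set is {(iii), (iv)}; (iii) is listed earlier → (iii).
(iv) needed (ii), now all done → (iv).
(vi) is the only step now ready → (vi).

(v) → (i) → (ii) → (iii) → (iv) → (vi)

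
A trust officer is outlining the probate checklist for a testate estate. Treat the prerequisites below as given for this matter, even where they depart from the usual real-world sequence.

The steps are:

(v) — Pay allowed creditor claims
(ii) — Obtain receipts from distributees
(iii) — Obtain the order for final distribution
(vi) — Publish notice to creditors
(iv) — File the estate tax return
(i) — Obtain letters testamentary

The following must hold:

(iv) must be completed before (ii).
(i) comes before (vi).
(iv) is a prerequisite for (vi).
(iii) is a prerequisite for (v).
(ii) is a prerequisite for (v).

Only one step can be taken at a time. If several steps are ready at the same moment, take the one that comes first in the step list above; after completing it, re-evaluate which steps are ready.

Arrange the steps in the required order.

(iii), (iv), (ii), (v), (i), (vi)

(iii), (iv) and (i) have no prerequisites; (iii) is listed earlier, so (iii) is first.
Ready: (iv) and (i). (iv) is listed earlier → (iv).
Now (ii) and (i) have their prerequisites met. (ii) is listed earlier, so (ii) next.
Ready: (v) and (i). (v) is listed earlier → (v).
Next only (i) has its prerequisites met → (i).
Next only (vi) has its prerequisites met → (vi).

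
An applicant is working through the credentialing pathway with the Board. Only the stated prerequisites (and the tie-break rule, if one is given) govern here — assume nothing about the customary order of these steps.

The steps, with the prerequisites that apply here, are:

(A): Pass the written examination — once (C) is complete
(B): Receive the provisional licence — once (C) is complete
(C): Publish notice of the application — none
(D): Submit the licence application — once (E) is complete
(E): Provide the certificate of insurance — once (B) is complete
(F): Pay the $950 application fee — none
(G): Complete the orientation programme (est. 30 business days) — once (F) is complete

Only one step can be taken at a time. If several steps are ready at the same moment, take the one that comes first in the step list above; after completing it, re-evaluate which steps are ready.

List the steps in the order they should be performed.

Nothing is required for (C) and (F). (C) is listed earlier → (C) first.
(A), (B) and (F) are all available; (A) is listed earlier → (A).
(B) and (F) are both available; (B) is listed earlier → (B).
Now (E) and (F) have their prerequisites met. (E) is listed earlier, so (E) next.
(D) now also ready, so the ready set is {(D), (F)}; (D) is listed earlier → (D).
(F) is the only step now ready → (F).
Next only (G) has its prerequisites met → (G).

(C), (A), (B), (E), (D), (F), (G)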